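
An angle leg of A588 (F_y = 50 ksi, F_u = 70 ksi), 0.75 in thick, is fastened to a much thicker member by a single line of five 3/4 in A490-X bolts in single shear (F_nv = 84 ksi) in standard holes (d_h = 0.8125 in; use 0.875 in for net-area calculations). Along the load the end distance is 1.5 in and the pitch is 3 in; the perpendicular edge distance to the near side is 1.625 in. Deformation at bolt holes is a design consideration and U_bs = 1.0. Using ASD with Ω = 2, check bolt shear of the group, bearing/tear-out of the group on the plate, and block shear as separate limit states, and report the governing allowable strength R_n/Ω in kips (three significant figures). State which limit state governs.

Bolt shear: A_b = π·0.75²/4 = 0.4418 in²; R_n = 84 × 0.4418 × 5 × 1 = 185.6 kips → 185.6 / 2 = 92.8 kips.
Bearing: edge l_c = 1.094, r_n = 68.91 kips; interior l_c = 2.188, r_n = 94.5 kips; R_n = 68.91 + 4·94.5 = 446.9 kips → 223 kips.
Block shear: A_gv = 10.12, A_nv = 7.172, A_nt = 0.8906 in²; R_n = min(0.6F_uA_nv, 0.6F_yA_gv) + U_bs·F_u·A_nt = 363.6 kips → 182 kips.
Bolt shear governs: 92.8 kips.

92.8 kips (bolt shear governs)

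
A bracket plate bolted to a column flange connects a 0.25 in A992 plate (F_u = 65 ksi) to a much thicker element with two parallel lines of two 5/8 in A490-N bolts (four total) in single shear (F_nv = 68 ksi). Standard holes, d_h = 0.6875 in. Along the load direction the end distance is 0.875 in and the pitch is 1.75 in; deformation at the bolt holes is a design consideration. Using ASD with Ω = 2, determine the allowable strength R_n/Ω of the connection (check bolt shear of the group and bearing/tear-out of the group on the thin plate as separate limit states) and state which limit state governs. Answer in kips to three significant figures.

Bolt shear: A_b = π·0.625²/4 = 0.3068 in²; R_n = 68 × 0.3068 × 4 × 1 = 83.45 kips → 83.45 / 2 = 41.7 kips.
Bearing (1.2 l_c t F_u ≤ 2.4 d t F_u): upper limit = 2.4·0.625·0.25·65 = 24.38 kips.
  Edge l_c = 0.875 − 0.6875/2 = 0.5312 → r_n = 10.36 kips; interior l_c = 1.75 − 0.6875 = 1.062 → r_n = 20.72 kips.
  R_n,bearing = 2·10.36 + 2·20.72 = 62.16 kips → 62.16 / 2 = 31.1 kips.
Bearing governs: 31.1 kips.

31.1 kips (bearing governs)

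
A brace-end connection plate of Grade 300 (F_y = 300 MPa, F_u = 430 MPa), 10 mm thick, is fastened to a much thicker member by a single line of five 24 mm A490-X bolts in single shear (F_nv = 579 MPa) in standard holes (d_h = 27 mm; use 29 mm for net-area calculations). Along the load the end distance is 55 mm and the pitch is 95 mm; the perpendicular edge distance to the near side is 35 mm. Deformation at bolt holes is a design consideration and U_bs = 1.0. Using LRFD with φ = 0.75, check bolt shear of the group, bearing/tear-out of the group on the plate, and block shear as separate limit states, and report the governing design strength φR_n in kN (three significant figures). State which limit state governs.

Bolt shear: A_b = π·24²/4 = 452.4 mm²; R_n = 579 × 452.4 × 5 × 1 / 1000 = 1310 kN → 0.75 × 1310 = 982 kN.
Bearing: edge l_c = 41.5, r_n = 214.1 kN; interior l_c = 68, r_n = 247.7 kN; R_n = 214.1 + 4·247.7 = 1205 kN → 904 kN.
Block shear: A_gv = 4350, A_nv = 3045, A_nt = 205 mm²; R_n = min(0.6F_uA_nv, 0.6F_yA_gv) + U_bs·F_u·A_nt = 871.1 kN → 653 kN.
Block shear governs: 653 kN.

653 kN (block shear governs)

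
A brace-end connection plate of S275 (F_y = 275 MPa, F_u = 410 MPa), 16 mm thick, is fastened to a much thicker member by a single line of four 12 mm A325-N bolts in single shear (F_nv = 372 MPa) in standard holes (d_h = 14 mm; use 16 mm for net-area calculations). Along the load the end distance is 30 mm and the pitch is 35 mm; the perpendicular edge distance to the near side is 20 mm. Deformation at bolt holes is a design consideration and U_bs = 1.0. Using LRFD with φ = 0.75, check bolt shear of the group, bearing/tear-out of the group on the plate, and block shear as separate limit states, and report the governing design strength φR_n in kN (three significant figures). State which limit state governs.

126 kN (bolt shear governs)

Bolt shear: A_b = π·12²/4 = 113.1 mm²; R_n = 372 × 113.1 × 4 × 1 / 1000 = 168.3 kN → 0.75 × 168.3 = 126 kN.
Bearing: edge l_c = 23, r_n = 181.1 kN; interior l_c = 21, r_n = 165.3 kN; R_n = 181.1 + 3·165.3 = 677 kN → 508 kN.
Block shear: A_gv = 2160, A_nv = 1264, A_nt = 192 mm²; R_n = min(0.6F_uA_nv, 0.6F_yA_gv) + U_bs·F_u·A_nt = 389.7 kN → 292 kN.
Bolt shear governs: 126 kN.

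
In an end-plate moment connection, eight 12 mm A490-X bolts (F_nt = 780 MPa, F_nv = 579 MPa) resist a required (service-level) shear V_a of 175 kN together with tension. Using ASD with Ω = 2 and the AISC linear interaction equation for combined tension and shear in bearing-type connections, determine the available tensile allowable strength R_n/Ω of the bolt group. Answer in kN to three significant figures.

A_b = π·12²/4 = 113.1 mm²; f_rv = 175 × 1000 / (8 × 113.1) = 193.4 MPa.
F'_nt = 1.3 F_nt − (Ω F_nt / F_nv) f_rv = 1.3·780 − (2·780/579)·193.4 = 492.9 MPa, capped at F_nt → F'_nt = 492.9 MPa.
R_n = F'_nt · A_b · n = 492.9 × 113.1 × 8 / 1000 = 445.9 kN.
Allowable strength R_n/Ω = 445.9 / 2 = 223 kN.

223 kN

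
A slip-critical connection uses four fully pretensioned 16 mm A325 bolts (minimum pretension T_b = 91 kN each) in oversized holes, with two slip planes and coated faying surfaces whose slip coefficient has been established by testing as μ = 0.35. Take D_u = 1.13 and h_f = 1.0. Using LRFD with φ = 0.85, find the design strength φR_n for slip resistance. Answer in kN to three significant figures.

245 kN

R_n = μ · D_u · h_f · T_b · n_s · n_b = 0.35 × 1.13 × 1.0 × 91 × 2 × 4 = 287.9 kN.
Design strength φR_n = 0.85 × 287.9 = 245 kN.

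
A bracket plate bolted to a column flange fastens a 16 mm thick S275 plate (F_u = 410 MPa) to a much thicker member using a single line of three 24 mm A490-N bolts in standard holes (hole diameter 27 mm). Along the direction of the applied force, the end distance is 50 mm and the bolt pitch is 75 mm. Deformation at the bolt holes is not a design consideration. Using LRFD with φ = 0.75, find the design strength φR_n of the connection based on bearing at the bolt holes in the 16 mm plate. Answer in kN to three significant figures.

Per bolt r_n = 1.5 l_c t F_u ≤ 3.0 d t F_u; upper limit = 3.0 × 24 × 16 × 410 / 1000 = 472.3 kN.
Edge bolt: l_c = 50 − 27/2 = 36.5 mm → 1.5 × 36.5 × 16 × 410 / 1000 = 359.2 → r_n = 359.2 kN.
Interior bolts: l_c = 75 − 27 = 48 mm → 1.5 × 48 × 16 × 410 / 1000 = 472.3 → r_n = 472.3 kN.
R_n = 1 × 359.2 + 2 × 472.3 = 1304 kN.
Design strength φR_n = 0.75 × 1304 = 978 kN.

978 kN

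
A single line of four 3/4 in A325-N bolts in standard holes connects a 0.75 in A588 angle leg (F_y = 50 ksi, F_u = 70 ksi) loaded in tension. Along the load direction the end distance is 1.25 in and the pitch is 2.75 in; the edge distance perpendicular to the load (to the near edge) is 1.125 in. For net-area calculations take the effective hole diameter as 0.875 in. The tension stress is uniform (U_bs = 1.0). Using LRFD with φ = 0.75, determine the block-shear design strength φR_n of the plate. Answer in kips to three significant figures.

179 kips

Shear plane L_v = 1.25 + 3·2.75 = 9.5 in; A_gv = 9.5 × 0.75 = 7.125 in².
A_nv = (9.5 − 3.5·0.875) × 0.75 = 4.828 in².
A_nt = (1.125 − 0.5·0.875) × 0.75 = 0.5156 in².
0.6 F_u A_nv = 202.8 kips; 0.6 F_y A_gv = 213.8 kips → shear rupture governs the shear term.
R_n = 202.8 + 1.0 × 70 × 0.5156 = 238.9 kips.
Design strength φR_n = 0.75 × 238.9 = 179 kips.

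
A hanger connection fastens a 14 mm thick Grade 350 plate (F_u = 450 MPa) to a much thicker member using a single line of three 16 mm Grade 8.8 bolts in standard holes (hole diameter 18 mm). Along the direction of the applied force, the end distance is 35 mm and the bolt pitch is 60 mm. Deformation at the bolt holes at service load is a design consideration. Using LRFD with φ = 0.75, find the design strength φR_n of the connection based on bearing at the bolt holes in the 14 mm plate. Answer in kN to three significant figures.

Per bolt r_n = 1.2 l_c t F_u ≤ 2.4 d t F_u; upper limit = 2.4 × 16 × 14 × 450 / 1000 = 241.9 kN.
Edge bolt: l_c = 35 − 18/2 = 26 mm → 1.2 × 26 × 14 × 450 / 1000 = 196.6 → r_n = 196.6 kN.
Interior bolts: l_c = 60 − 18 = 42 mm → 1.2 × 42 × 14 × 450 / 1000 = 317.5 → r_n = 241.9 kN.
R_n = 1 × 196.6 + 2 × 241.9 = 680.4 kN.
Design strength φR_n = 0.75 × 680.4 = 510 kN.

510 kN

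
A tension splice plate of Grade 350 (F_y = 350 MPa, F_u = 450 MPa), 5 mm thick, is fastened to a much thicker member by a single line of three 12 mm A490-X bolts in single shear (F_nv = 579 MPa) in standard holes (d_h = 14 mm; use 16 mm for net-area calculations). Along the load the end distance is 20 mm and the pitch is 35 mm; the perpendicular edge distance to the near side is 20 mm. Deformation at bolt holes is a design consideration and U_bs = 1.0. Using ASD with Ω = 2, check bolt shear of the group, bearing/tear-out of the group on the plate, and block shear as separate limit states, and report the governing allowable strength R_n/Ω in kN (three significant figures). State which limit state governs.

47.2 kN (block shear governs)

Bolt shear: A_b = π·12²/4 = 113.1 mm²; R_n = 579 × 113.1 × 3 × 1 / 1000 = 196.5 kN → 196.5 / 2 = 98.2 kN.
Bearing: edge l_c = 13, r_n = 35.1 kN; interior l_c = 21, r_n = 56.7 kN; R_n = 35.1 + 2·56.7 = 148.5 kN → 74.2 kN.
Block shear: A_gv = 450, A_nv = 250, A_nt = 60 mm²; R_n = min(0.6F_uA_nv, 0.6F_yA_gv) + U_bs·F_u·A_nt = 94.5 kN → 47.2 kN.
Block shear governs: 47.2 kN.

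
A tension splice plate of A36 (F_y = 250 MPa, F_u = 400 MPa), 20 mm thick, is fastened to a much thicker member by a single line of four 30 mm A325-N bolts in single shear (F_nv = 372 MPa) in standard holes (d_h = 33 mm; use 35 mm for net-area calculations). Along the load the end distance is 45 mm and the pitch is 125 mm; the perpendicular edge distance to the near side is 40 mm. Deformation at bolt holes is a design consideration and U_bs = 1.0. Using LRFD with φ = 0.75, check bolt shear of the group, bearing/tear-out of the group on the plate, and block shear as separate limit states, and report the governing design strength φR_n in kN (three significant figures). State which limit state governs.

Bolt shear: A_b = π·30²/4 = 706.9 mm²; R_n = 372 × 706.9 × 4 × 1 / 1000 = 1052 kN → 0.75 × 1052 = 789 kN.
Bearing: edge l_c = 28.5, r_n = 273.6 kN; interior l_c = 92, r_n = 576 kN; R_n = 273.6 + 3·576 = 2002 kN → 1500 kN.
Block shear: A_gv = 8400, A_nv = 5950, A_nt = 450 mm²; R_n = min(0.6F_uA_nv, 0.6F_yA_gv) + U_bs·F_u·A_nt = 1440 kN → 1080 kN.
Bolt shear governs: 789 kN.

789 kN (bolt shear governs)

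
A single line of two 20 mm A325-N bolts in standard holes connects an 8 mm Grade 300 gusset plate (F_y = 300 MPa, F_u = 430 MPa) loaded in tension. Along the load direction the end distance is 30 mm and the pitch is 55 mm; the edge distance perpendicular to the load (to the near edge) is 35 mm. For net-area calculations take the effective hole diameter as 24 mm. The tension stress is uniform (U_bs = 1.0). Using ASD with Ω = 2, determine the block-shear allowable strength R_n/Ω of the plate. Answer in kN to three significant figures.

Shear plane L_v = 30 + 1·55 = 85 mm; A_gv = 85 × 8 = 680 mm².
A_nv = (85 − 1.5·24) × 8 = 392 mm².
A_nt = (35 − 0.5·24) × 8 = 184 mm².
0.6 F_u A_nv = 101.1 kN; 0.6 F_y A_gv = 122.4 kN → shear rupture governs the shear term.
R_n = 101.1 + 1.0 × 430 × 184 / 1000 = 180.3 kN.
Allowable strength R_n/Ω = 180.3 / 2 = 90.1 kN.

90.1 kN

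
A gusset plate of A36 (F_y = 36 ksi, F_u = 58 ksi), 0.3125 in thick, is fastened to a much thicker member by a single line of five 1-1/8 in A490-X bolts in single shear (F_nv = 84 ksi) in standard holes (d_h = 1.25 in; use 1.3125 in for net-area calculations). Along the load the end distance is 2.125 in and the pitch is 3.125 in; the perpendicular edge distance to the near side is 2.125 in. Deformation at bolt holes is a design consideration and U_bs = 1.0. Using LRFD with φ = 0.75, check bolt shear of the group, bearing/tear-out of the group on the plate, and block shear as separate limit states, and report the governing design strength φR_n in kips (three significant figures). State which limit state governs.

Bolt shear: A_b = π·1.125²/4 = 0.994 in²; R_n = 84 × 0.994 × 5 × 1 = 417.5 kips → 0.75 × 417.5 = 313 kips.
Bearing: edge l_c = 1.5, r_n = 32.62 kips; interior l_c = 1.875, r_n = 40.78 kips; R_n = 32.62 + 4·40.78 = 195.8 kips → 147 kips.
Block shear: A_gv = 4.57, A_nv = 2.725, A_nt = 0.459 in²; R_n = min(0.6F_uA_nv, 0.6F_yA_gv) + U_bs·F_u·A_nt = 121.4 kips → 91.1 kips.
Block shear governs: 91.1 kips.

91.1 kips (block shear governs)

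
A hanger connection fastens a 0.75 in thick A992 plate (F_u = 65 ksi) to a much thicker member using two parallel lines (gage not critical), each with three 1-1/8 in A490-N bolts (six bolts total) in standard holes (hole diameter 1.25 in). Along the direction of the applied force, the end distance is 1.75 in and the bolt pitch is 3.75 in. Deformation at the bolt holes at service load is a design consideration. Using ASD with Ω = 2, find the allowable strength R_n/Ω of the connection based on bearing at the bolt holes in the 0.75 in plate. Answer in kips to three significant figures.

329 kips

Per bolt r_n = 1.2 l_c t F_u ≤ 2.4 d t F_u; upper limit = 2.4 × 1.125 × 0.75 × 65 = 131.6 kips.
Edge bolt: l_c = 1.75 − 1.25/2 = 1.125 in → 1.2 × 1.125 × 0.75 × 65 = 65.81 → r_n = 65.81 kips.
Interior bolts: l_c = 3.75 − 1.25 = 2.5 in → 1.2 × 2.5 × 0.75 × 65 = 146.2 → r_n = 131.6 kips.
R_n = 2 × 65.81 + 4 × 131.6 = 658.1 kips.
Allowable strength R_n/Ω = 658.1 / 2 = 329 kips.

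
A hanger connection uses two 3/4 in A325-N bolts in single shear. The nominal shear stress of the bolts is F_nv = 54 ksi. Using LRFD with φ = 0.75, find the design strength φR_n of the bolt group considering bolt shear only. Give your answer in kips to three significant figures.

A_b = π × 0.75² / 4 = 0.4418 in².
R_n = F_nv · A_b · n · n_s = 54 × 0.4418 × 2 × 1 = 47.71 kips.
Design strength φR_n = 0.75 × 47.71 = 35.8 kips.

35.8 kips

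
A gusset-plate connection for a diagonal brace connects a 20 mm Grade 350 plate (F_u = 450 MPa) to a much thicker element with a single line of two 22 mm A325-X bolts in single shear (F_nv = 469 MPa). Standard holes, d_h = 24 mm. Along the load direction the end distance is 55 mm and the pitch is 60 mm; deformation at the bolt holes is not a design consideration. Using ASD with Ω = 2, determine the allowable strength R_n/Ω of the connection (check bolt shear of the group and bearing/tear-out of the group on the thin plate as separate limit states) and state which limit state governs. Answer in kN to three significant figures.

178 kN (bolt shear governs)

Bolt shear: A_b = π·22²/4 = 380.1 mm²; R_n = 469 × 380.1 × 2 × 1 / 1000 = 356.6 kN → 356.6 / 2 = 178 kN.
Bearing (1.5 l_c t F_u ≤ 3.0 d t F_u): upper limit = 3.0·22·20·450 / 1000 = 594 kN.
  Edge l_c = 55 − 24/2 = 43 → r_n = 580.5 kN; interior l_c = 60 − 24 = 36 → r_n = 486 kN.
  R_n,bearing = 1·580.5 + 1·486 = 1066 kN → 1066 / 2 = 533 kN.
Bolt shear governs: 178 kN.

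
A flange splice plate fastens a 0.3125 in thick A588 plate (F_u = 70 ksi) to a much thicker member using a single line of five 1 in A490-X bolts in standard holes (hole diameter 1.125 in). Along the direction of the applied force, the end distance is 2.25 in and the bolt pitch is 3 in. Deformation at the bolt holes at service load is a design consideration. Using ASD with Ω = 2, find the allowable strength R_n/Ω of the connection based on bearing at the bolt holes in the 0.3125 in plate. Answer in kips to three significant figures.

Per bolt r_n = 1.2 l_c t F_u ≤ 2.4 d t F_u; upper limit = 2.4 × 1 × 0.3125 × 70 = 52.5 kips.
Edge bolt: l_c = 2.25 − 1.125/2 = 1.688 in → 1.2 × 1.688 × 0.3125 × 70 = 44.3 → r_n = 44.3 kips.
Interior bolts: l_c = 3 − 1.125 = 1.875 in → 1.2 × 1.875 × 0.3125 × 70 = 49.22 → r_n = 49.22 kips.
R_n = 1 × 44.3 + 4 × 49.22 = 241.2 kips.
Allowable strength R_n/Ω = 241.2 / 2 = 121 kips.

121 kips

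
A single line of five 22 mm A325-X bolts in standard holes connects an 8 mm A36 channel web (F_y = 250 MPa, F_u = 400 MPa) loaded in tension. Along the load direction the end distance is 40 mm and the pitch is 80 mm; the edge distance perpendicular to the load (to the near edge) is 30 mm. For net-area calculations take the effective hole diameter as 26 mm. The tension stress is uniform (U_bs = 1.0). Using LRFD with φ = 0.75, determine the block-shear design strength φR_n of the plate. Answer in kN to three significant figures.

365 kN

Shear plane L_v = 40 + 4·80 = 360 mm; A_gv = 360 × 8 = 2880 mm².
A_nv = (360 − 4.5·26) × 8 = 1944 mm².
A_nt = (30 − 0.5·26) × 8 = 136 mm².
0.6 F_u A_nv = 466.6 kN; 0.6 F_y A_gv = 432 kN → shear yielding governs the shear term.
R_n = 432 + 1.0 × 400 × 136 / 1000 = 486.4 kN.
Design strength φR_n = 0.75 × 486.4 = 365 kN.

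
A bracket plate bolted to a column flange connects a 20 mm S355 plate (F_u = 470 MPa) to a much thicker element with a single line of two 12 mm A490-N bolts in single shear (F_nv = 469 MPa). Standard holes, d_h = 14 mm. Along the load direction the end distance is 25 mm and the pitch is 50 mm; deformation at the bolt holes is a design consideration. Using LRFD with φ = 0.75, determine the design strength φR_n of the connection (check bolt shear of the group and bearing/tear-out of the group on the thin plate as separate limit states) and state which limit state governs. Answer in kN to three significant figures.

79.6 kN (bolt shear governs)

Bolt shear: A_b = π·12²/4 = 113.1 mm²; R_n = 469 × 113.1 × 2 × 1 / 1000 = 106.1 kN → 0.75 × 106.1 = 79.6 kN.
Bearing (1.2 l_c t F_u ≤ 2.4 d t F_u): upper limit = 2.4·12·20·470 / 1000 = 270.7 kN.
  Edge l_c = 25 − 14/2 = 18 → r_n = 203 kN; interior l_c = 50 − 14 = 36 → r_n = 270.7 kN.
  R_n,bearing = 1·203 + 1·270.7 = 473.8 kN → 0.75 × 473.8 = 355 kN.
Bolt shear governs: 79.6 kN.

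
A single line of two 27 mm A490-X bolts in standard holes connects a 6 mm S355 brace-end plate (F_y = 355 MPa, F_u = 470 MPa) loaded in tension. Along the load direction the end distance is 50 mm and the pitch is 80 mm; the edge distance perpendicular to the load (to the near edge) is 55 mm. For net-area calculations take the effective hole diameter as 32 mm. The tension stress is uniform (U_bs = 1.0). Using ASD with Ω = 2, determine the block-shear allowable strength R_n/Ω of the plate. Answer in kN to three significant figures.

Shear plane L_v = 50 + 1·80 = 130 mm; A_gv = 130 × 6 = 780 mm².
A_nv = (130 − 1.5·32) × 6 = 492 mm².
A_nt = (55 − 0.5·32) × 6 = 234 mm².
0.6 F_u A_nv = 138.7 kN; 0.6 F_y A_gv = 166.1 kN → shear rupture governs the shear term.
R_n = 138.7 + 1.0 × 470 × 234 / 1000 = 248.7 kN.
Allowable strength R_n/Ω = 248.7 / 2 = 124 kN.

124 kN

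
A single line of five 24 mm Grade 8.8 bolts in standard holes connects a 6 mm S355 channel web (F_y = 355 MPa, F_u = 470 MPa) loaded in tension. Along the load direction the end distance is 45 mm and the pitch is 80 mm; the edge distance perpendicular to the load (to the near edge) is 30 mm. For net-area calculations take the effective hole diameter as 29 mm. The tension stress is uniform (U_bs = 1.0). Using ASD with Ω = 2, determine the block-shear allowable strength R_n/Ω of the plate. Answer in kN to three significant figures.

Shear plane L_v = 45 + 4·80 = 365 mm; A_gv = 365 × 6 = 2190 mm².
A_nv = (365 − 4.5·29) × 6 = 1407 mm².
A_nt = (30 − 0.5·29) × 6 = 93 mm².
0.6 F_u A_nv = 396.8 kN; 0.6 F_y A_gv = 466.5 kN → shear rupture governs the shear term.
R_n = 396.8 + 1.0 × 470 × 93 / 1000 = 440.5 kN.
Allowable strength R_n/Ω = 440.5 / 2 = 220 kN.

220 kN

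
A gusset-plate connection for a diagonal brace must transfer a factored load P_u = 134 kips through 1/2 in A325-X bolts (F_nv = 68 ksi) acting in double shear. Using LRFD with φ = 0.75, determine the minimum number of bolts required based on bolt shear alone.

7 bolts

A_b = π·0.5²/4 = 0.1963 in².
Per-bolt design strength φR_n = 0.75 × 68 × 0.1963 × 2 = 20.03 kips.
n ≥ 134 / 20.03 = 6.691 → use 7 bolts.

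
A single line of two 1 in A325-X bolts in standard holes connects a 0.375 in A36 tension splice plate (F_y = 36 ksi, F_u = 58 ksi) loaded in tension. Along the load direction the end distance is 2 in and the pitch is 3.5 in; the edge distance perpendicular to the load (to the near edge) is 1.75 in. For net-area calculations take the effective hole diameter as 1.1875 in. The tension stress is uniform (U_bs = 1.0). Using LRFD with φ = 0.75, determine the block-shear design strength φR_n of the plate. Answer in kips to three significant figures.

52.3 kips

Shear plane L_v = 2 + 1·3.5 = 5.5 in; A_gv = 5.5 × 0.375 = 2.062 in².
A_nv = (5.5 − 1.5·1.1875) × 0.375 = 1.395 in².
A_nt = (1.75 − 0.5·1.1875) × 0.375 = 0.4336 in².
0.6 F_u A_nv = 48.53 kips; 0.6 F_y A_gv = 44.55 kips → shear yielding governs the shear term.
R_n = 44.55 + 1.0 × 58 × 0.4336 = 69.7 kips.
Design strength φR_n = 0.75 × 69.7 = 52.3 kips.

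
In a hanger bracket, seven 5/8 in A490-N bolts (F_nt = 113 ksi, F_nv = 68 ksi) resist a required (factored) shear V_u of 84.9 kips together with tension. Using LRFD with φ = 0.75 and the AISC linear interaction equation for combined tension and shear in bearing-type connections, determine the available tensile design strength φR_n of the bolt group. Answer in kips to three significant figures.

95.5 kips

A_b = π·0.625²/4 = 0.3068 in²; f_rv = 84.9 / (7 × 0.3068) = 39.53 ksi.
F'_nt = 1.3 F_nt − (F_nt / φF_nv) f_rv = 1.3·113 − (113/(0.75·68))·39.53 = 59.31 ksi, capped at F_nt → F'_nt = 59.31 ksi.
R_n = F'_nt · A_b · n = 59.31 × 0.3068 × 7 = 127.4 kips.
Design strength φR_n = 0.75 × 127.4 = 95.5 kips.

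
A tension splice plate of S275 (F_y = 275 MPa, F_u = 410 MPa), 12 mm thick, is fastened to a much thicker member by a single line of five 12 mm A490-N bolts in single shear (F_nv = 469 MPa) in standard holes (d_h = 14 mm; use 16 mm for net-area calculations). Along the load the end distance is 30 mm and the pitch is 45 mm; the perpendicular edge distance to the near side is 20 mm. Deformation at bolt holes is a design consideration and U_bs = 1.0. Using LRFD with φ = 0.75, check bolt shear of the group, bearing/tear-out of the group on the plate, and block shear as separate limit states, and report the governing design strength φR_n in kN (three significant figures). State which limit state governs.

199 kN (bolt shear governs)

Bolt shear: A_b = π·12²/4 = 113.1 mm²; R_n = 469 × 113.1 × 5 × 1 / 1000 = 265.2 kN → 0.75 × 265.2 = 199 kN.
Bearing: edge l_c = 23, r_n = 135.8 kN; interior l_c = 31, r_n = 141.7 kN; R_n = 135.8 + 4·141.7 = 702.6 kN → 527 kN.
Block shear: A_gv = 2520, A_nv = 1656, A_nt = 144 mm²; R_n = min(0.6F_uA_nv, 0.6F_yA_gv) + U_bs·F_u·A_nt = 466.4 kN → 350 kN.
Bolt shear governs: 199 kN.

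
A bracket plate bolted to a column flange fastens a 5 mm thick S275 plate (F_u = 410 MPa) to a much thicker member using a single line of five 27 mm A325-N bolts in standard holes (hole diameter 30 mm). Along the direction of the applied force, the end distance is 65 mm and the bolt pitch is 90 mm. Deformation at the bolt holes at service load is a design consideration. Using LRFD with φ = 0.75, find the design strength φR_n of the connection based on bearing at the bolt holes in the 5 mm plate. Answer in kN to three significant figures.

491 kN

Per bolt r_n = 1.2 l_c t F_u ≤ 2.4 d t F_u; upper limit = 2.4 × 27 × 5 × 410 / 1000 = 132.8 kN.
Edge bolt: l_c = 65 − 30/2 = 50 mm → 1.2 × 50 × 5 × 410 / 1000 = 123 → r_n = 123 kN.
Interior bolts: l_c = 90 − 30 = 60 mm → 1.2 × 60 × 5 × 410 / 1000 = 147.6 → r_n = 132.8 kN.
R_n = 1 × 123 + 4 × 132.8 = 654.4 kN.
Design strength φR_n = 0.75 × 654.4 = 491 kN.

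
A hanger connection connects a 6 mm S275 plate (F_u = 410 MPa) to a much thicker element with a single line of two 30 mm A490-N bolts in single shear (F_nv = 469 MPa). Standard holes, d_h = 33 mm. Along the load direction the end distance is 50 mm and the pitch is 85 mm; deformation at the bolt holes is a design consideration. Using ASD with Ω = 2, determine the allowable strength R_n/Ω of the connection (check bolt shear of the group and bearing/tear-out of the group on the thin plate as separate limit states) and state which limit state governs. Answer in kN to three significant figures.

Bolt shear: A_b = π·30²/4 = 706.9 mm²; R_n = 469 × 706.9 × 2 × 1 / 1000 = 663 kN → 663 / 2 = 332 kN.
Bearing (1.2 l_c t F_u ≤ 2.4 d t F_u): upper limit = 2.4·30·6·410 / 1000 = 177.1 kN.
  Edge l_c = 50 − 33/2 = 33.5 → r_n = 98.89 kN; interior l_c = 85 − 33 = 52 → r_n = 153.5 kN.
  R_n,bearing = 1·98.89 + 1·153.5 = 252.4 kN → 252.4 / 2 = 126 kN.
Bearing governs: 126 kN.

126 kN (bearing governs)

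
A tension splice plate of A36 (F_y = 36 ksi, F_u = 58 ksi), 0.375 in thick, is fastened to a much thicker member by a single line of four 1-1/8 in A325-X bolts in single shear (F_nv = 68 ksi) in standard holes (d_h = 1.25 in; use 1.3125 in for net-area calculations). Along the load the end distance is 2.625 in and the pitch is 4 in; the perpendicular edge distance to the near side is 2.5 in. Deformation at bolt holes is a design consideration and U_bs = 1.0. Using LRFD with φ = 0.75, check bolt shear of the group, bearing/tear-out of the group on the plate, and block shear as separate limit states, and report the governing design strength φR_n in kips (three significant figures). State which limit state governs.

Bolt shear: A_b = π·1.125²/4 = 0.994 in²; R_n = 68 × 0.994 × 4 × 1 = 270.4 kips → 0.75 × 270.4 = 203 kips.
Bearing: edge l_c = 2, r_n = 52.2 kips; interior l_c = 2.75, r_n = 58.72 kips; R_n = 52.2 + 3·58.72 = 228.4 kips → 171 kips.
Block shear: A_gv = 5.484, A_nv = 3.762, A_nt = 0.6914 in²; R_n = min(0.6F_uA_nv, 0.6F_yA_gv) + U_bs·F_u·A_nt = 158.6 kips → 119 kips.
Block shear governs: 119 kips.

119 kips (block shear governs)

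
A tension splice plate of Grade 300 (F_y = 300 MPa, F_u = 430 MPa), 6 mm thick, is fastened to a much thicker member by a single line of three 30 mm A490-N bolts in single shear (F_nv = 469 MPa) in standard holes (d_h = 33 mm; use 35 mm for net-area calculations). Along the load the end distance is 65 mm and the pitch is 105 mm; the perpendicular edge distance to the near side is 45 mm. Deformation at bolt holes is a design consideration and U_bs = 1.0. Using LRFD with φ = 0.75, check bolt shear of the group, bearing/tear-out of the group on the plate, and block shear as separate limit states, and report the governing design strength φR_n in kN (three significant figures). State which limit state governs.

271 kN (block shear governs)

Bolt shear: A_b = π·30²/4 = 706.9 mm²; R_n = 469 × 706.9 × 3 × 1 / 1000 = 994.5 kN → 0.75 × 994.5 = 746 kN.
Bearing: edge l_c = 48.5, r_n = 150.2 kN; interior l_c = 72, r_n = 185.8 kN; R_n = 150.2 + 2·185.8 = 521.7 kN → 391 kN.
Block shear: A_gv = 1650, A_nv = 1125, A_nt = 165 mm²; R_n = min(0.6F_uA_nv, 0.6F_yA_gv) + U_bs·F_u·A_nt = 361.2 kN → 271 kN.
Block shear governs: 271 kN.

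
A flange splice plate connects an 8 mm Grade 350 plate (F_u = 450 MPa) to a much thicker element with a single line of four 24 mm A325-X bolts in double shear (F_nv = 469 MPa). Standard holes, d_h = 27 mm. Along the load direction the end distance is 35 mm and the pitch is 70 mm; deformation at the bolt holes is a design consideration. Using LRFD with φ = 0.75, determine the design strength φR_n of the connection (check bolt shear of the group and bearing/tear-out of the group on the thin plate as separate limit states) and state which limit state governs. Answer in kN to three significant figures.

488 kN (bearing governs)

Bolt shear: A_b = π·24²/4 = 452.4 mm²; R_n = 469 × 452.4 × 4 × 2 / 1000 = 1697 kN → 0.75 × 1697 = 1270 kN.
Bearing (1.2 l_c t F_u ≤ 2.4 d t F_u): upper limit = 2.4·24·8·450 / 1000 = 207.4 kN.
  Edge l_c = 35 − 27/2 = 21.5 → r_n = 92.88 kN; interior l_c = 70 − 27 = 43 → r_n = 185.8 kN.
  R_n,bearing = 1·92.88 + 3·185.8 = 650.2 kN → 0.75 × 650.2 = 488 kN.
Bearing governs: 488 kN.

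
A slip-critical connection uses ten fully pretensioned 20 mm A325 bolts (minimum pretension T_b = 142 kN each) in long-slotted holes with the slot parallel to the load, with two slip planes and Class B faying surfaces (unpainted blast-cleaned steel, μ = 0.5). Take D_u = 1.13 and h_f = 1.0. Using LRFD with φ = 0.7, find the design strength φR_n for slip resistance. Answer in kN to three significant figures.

1120 kN

R_n = μ · D_u · h_f · T_b · n_s · n_b = 0.5 × 1.13 × 1.0 × 142 × 2 × 10 = 1605 kN.
Design strength φR_n = 0.7 × 1605 = 1120 kN.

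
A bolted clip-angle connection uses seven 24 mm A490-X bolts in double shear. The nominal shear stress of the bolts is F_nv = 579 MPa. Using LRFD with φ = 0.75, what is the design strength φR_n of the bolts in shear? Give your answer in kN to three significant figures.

2750 kN

A_b = π × 24² / 4 = 452.4 mm².
R_n = F_nv · A_b · n · n_s = 579 × 452.4 × 7 × 2 / 1000 = 3667 kN.
Design strength φR_n = 0.75 × 3667 = 2750 kN.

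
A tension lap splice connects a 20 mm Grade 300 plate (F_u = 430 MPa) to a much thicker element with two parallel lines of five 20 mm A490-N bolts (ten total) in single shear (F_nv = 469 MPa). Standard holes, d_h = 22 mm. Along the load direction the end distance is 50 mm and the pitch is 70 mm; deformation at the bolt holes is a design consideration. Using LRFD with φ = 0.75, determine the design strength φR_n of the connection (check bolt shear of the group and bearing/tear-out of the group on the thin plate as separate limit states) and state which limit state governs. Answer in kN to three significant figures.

1110 kN (bolt shear governs)

Bolt shear: A_b = π·20²/4 = 314.2 mm²; R_n = 469 × 314.2 × 10 × 1 / 1000 = 1473 kN → 0.75 × 1473 = 1110 kN.
Bearing (1.2 l_c t F_u ≤ 2.4 d t F_u): upper limit = 2.4·20·20·430 / 1000 = 412.8 kN.
  Edge l_c = 50 − 22/2 = 39 → r_n = 402.5 kN; interior l_c = 70 − 22 = 48 → r_n = 412.8 kN.
  R_n,bearing = 2·402.5 + 8·412.8 = 4107 kN → 0.75 × 4107 = 3080 kN.
Bolt shear governs: 1110 kN.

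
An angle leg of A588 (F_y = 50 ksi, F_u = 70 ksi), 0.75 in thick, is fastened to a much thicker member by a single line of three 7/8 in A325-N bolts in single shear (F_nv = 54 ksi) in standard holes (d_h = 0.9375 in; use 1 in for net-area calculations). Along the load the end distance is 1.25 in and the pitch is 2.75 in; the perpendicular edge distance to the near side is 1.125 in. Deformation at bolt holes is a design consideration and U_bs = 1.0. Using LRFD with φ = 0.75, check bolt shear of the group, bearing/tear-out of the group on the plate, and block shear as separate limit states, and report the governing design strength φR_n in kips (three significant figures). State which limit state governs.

Bolt shear: A_b = π·0.875²/4 = 0.6013 in²; R_n = 54 × 0.6013 × 3 × 1 = 97.41 kips → 0.75 × 97.41 = 73.1 kips.
Bearing: edge l_c = 0.7812, r_n = 49.22 kips; interior l_c = 1.812, r_n = 110.3 kips; R_n = 49.22 + 2·110.3 = 269.7 kips → 202 kips.
Block shear: A_gv = 5.062, A_nv = 3.188, A_nt = 0.4688 in²; R_n = min(0.6F_uA_nv, 0.6F_yA_gv) + U_bs·F_u·A_nt = 166.7 kips → 125 kips.
Bolt shear governs: 73.1 kips.

73.1 kips (bolt shear governs)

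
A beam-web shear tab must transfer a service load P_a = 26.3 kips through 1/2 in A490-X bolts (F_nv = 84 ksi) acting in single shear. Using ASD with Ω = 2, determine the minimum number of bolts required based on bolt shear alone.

4 bolts

A_b = π·0.5²/4 = 0.1963 in².
Per-bolt allowable strength R_n/Ω = 84 × 0.1963 × 1 / 2 = 8.247 kips.
n ≥ 26.3 / 8.247 = 3.189 → use 4 bolts.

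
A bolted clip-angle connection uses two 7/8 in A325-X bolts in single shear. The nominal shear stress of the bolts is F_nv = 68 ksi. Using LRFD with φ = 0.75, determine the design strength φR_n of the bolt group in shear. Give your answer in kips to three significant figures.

61.3 kips

A_b = π × 0.875² / 4 = 0.6013 in².
R_n = F_nv · A_b · n · n_s = 68 × 0.6013 × 2 × 1 = 81.78 kips.
Design strength φR_n = 0.75 × 81.78 = 61.3 kips.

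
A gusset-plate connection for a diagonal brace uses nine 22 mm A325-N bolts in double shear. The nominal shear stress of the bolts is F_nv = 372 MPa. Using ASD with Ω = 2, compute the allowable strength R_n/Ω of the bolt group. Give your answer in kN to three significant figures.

A_b = π × 22² / 4 = 380.1 mm².
R_n = F_nv · A_b · n · n_s = 372 × 380.1 × 9 × 2 / 1000 = 2545 kN.
Allowable strength R_n/Ω = 2545 / 2 = 1270 kN.

1270 kN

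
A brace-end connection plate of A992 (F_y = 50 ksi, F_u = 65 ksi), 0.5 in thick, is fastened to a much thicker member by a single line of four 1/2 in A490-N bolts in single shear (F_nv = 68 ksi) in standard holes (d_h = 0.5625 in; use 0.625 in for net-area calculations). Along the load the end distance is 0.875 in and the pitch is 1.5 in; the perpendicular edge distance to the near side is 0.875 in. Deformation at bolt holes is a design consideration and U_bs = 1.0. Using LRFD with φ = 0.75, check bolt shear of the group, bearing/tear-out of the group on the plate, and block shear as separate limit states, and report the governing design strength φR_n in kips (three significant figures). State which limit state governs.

40.1 kips (bolt shear governs)

Bolt shear: A_b = π·0.5²/4 = 0.1963 in²; R_n = 68 × 0.1963 × 4 × 1 = 53.41 kips → 0.75 × 53.41 = 40.1 kips.
Bearing: edge l_c = 0.5938, r_n = 23.16 kips; interior l_c = 0.9375, r_n = 36.56 kips; R_n = 23.16 + 3·36.56 = 132.8 kips → 99.6 kips.
Block shear: A_gv = 2.688, A_nv = 1.594, A_nt = 0.2812 in²; R_n = min(0.6F_uA_nv, 0.6F_yA_gv) + U_bs·F_u·A_nt = 80.44 kips → 60.3 kips.
Bolt shear governs: 40.1 kips.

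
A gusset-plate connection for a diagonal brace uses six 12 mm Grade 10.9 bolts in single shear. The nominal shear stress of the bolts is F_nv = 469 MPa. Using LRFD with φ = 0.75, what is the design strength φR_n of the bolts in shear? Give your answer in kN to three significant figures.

239 kN

A_b = π × 12² / 4 = 113.1 mm².
R_n = F_nv · A_b · n · n_s = 469 × 113.1 × 6 × 1 / 1000 = 318.3 kN.
Design strength φR_n = 0.75 × 318.3 = 239 kN.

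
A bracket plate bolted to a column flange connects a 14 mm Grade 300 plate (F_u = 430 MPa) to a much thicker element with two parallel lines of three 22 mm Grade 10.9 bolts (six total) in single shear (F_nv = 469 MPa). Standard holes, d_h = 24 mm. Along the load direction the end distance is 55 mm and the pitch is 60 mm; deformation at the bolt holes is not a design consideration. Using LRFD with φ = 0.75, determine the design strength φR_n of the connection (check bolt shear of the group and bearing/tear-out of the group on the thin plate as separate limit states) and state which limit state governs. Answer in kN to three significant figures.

802 kN (bolt shear governs)

Bolt shear: A_b = π·22²/4 = 380.1 mm²; R_n = 469 × 380.1 × 6 × 1 / 1000 = 1070 kN → 0.75 × 1070 = 802 kN.
Bearing (1.5 l_c t F_u ≤ 3.0 d t F_u): upper limit = 3.0·22·14·430 / 1000 = 397.3 kN.
  Edge l_c = 55 − 24/2 = 43 → r_n = 388.3 kN; interior l_c = 60 − 24 = 36 → r_n = 325.1 kN.
  R_n,bearing = 2·388.3 + 4·325.1 = 2077 kN → 0.75 × 2077 = 1560 kN.
Bolt shear governs: 802 kN.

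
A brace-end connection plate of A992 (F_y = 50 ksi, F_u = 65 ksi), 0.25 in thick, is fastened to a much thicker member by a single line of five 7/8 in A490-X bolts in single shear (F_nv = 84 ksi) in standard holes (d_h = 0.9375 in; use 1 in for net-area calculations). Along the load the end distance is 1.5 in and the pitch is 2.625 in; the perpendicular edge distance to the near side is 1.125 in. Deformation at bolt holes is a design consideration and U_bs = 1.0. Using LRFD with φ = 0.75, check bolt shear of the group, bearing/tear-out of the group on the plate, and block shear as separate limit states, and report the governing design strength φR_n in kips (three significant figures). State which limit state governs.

62.5 kips (block shear governs)

Bolt shear: A_b = π·0.875²/4 = 0.6013 in²; R_n = 84 × 0.6013 × 5 × 1 = 252.6 kips → 0.75 × 252.6 = 189 kips.
Bearing: edge l_c = 1.031, r_n = 20.11 kips; interior l_c = 1.688, r_n = 32.91 kips; R_n = 20.11 + 4·32.91 = 151.7 kips → 114 kips.
Block shear: A_gv = 3, A_nv = 1.875, A_nt = 0.1562 in²; R_n = min(0.6F_uA_nv, 0.6F_yA_gv) + U_bs·F_u·A_nt = 83.28 kips → 62.5 kips.
Block shear governs: 62.5 kips.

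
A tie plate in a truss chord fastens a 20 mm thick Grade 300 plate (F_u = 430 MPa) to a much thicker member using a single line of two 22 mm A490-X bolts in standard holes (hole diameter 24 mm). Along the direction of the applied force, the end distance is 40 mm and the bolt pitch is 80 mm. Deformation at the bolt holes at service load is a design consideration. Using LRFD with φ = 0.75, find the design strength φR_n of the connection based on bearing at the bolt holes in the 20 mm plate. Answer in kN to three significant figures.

Per bolt r_n = 1.2 l_c t F_u ≤ 2.4 d t F_u; upper limit = 2.4 × 22 × 20 × 430 / 1000 = 454.1 kN.
Edge bolt: l_c = 40 − 24/2 = 28 mm → 1.2 × 28 × 20 × 430 / 1000 = 289 → r_n = 289 kN.
Interior bolts: l_c = 80 − 24 = 56 mm → 1.2 × 56 × 20 × 430 / 1000 = 577.9 → r_n = 454.1 kN.
R_n = 1 × 289 + 1 × 454.1 = 743 kN.
Design strength φR_n = 0.75 × 743 = 557 kN.

557 kN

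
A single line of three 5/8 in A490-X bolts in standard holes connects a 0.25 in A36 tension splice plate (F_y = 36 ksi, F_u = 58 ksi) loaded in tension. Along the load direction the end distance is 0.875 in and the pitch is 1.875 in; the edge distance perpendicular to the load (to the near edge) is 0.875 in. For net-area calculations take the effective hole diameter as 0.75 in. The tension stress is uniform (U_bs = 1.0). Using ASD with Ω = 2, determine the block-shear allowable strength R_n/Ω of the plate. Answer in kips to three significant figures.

15.6 kips

Shear plane L_v = 0.875 + 2·1.875 = 4.625 in; A_gv = 4.625 × 0.25 = 1.156 in².
A_nv = (4.625 − 2.5·0.75) × 0.25 = 0.6875 in².
A_nt = (0.875 − 0.5·0.75) × 0.25 = 0.125 in².
0.6 F_u A_nv = 23.92 kips; 0.6 F_y A_gv = 24.97 kips → shear rupture governs the shear term.
R_n = 23.92 + 1.0 × 58 × 0.125 = 31.17 kips.
Allowable strength R_n/Ω = 31.17 / 2 = 15.6 kips.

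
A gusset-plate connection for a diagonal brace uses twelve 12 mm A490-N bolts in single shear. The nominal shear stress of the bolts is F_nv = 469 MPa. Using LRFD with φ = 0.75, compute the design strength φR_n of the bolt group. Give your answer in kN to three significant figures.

477 kN

A_b = π × 12² / 4 = 113.1 mm².
R_n = F_nv · A_b · n · n_s = 469 × 113.1 × 12 × 1 / 1000 = 636.5 kN.
Design strength φR_n = 0.75 × 636.5 = 477 kN.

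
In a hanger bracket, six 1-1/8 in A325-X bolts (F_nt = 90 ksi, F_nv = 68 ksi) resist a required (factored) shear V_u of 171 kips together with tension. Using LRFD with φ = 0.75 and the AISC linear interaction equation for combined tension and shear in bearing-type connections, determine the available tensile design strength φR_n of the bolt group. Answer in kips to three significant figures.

A_b = π·1.125²/4 = 0.994 in²; f_rv = 171 / (6 × 0.994) = 28.67 ksi.
F'_nt = 1.3 F_nt − (F_nt / φF_nv) f_rv = 1.3·90 − (90/(0.75·68))·28.67 = 66.4 ksi, capped at F_nt → F'_nt = 66.4 ksi.
R_n = F'_nt · A_b · n = 66.4 × 0.994 × 6 = 396 kips.
Design strength φR_n = 0.75 × 396 = 297 kips.

297 kips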